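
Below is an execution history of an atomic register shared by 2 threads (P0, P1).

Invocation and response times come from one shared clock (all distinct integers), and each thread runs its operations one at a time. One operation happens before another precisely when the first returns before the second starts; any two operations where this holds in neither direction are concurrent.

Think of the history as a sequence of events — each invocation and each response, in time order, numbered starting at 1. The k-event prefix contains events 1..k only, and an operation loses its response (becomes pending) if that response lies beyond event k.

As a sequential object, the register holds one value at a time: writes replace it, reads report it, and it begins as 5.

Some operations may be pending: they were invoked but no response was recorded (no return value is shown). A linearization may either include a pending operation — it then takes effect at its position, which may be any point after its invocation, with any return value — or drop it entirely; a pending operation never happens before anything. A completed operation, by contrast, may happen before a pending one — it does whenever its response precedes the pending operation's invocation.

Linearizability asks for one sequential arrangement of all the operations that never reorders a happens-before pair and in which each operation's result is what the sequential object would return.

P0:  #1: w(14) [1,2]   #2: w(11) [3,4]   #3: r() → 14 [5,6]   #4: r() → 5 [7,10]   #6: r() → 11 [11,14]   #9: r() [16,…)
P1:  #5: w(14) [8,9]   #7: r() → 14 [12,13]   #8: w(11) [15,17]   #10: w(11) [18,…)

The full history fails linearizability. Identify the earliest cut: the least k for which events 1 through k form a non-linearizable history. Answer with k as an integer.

events 1..5 are still linearizable — one witness is #1, #2:
step 1: #1 w(14) — value 14
step 2: #2 w(11) — value 11
with event 6 included (#3 responding at time 6), all real-time-consistent orders fail
take #1, #2, #3: step 3 already fails, because #3 r() → 14 cannot occur there

6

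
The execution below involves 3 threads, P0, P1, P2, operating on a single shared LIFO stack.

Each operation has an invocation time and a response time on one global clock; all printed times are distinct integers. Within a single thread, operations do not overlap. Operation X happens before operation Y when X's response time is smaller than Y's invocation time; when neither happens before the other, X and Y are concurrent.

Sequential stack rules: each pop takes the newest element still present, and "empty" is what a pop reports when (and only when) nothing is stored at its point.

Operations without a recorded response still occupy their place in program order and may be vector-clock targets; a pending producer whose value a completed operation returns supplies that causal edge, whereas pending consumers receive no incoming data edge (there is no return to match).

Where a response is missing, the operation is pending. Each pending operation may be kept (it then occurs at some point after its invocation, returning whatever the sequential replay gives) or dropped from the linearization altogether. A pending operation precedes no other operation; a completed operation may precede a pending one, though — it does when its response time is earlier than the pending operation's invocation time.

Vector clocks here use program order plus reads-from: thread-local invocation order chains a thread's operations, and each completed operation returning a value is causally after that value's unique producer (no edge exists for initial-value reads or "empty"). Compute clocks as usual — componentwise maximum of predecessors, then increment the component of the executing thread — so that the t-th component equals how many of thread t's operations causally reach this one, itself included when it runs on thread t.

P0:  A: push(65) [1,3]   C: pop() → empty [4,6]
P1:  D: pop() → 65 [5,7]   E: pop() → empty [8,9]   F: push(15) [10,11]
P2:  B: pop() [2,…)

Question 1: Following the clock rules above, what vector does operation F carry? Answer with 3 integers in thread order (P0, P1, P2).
(1, 3, 0)

root op B, invoked 2: fresh clock plus P2's own tick → (0, 0, 1)
root op A, invoked 1: fresh clock plus P0's own tick → (1, 0, 0)
D (invocation 5): componentwise max over VC(A)=(1, 0, 0), +1 at P1, giving (1, 1, 0)
C (invocation 4): componentwise max over VC(A)=(1, 0, 0), +1 at P0, giving (2, 0, 0)
E (invocation 8): componentwise max over VC(D)=(1, 1, 0), +1 at P1, giving (1, 2, 0)
F (invocation 10): componentwise max over VC(E)=(1, 2, 0), +1 at P1, giving (1, 3, 0)
target: VC(F) = (1, 3, 0)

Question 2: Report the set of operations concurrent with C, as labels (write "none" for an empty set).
B, D

concurrent with C ([4,6]): every op whose interval crosses 4..6
A [1,3]: before
B [2,…): concurrent
D [5,7]: concurrent
E [8,9]: after
F [10,11]: after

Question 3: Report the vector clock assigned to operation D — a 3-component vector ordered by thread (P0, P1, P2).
(1, 1, 0)

no predecessors for B (invoked 2): P2 increments from zero → (0, 0, 1)
no predecessors for A (invoked 1): P0 increments from zero → (1, 0, 0)
invoked at 5, D merges VC(A)=(1, 0, 0) and bumps P1's slot → (1, 1, 0)
invoked at 4, C merges VC(A)=(1, 0, 0) and bumps P0's slot → (2, 0, 0)
invoked at 8, E merges VC(D)=(1, 1, 0) and bumps P1's slot → (1, 2, 0)
invoked at 10, F merges VC(E)=(1, 2, 0) and bumps P1's slot → (1, 3, 0)
target: VC(D) = (1, 1, 0)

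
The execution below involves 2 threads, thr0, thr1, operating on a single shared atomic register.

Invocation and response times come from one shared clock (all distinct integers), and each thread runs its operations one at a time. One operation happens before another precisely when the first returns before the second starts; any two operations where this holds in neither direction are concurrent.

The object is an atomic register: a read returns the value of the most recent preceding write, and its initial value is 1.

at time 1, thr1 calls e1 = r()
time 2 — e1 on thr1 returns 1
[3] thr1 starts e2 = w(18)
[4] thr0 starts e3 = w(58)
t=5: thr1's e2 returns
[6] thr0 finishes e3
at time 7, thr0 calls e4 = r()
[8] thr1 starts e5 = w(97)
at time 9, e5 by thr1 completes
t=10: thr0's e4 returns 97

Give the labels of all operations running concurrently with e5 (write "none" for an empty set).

e4

concurrent with e5 ([8,9]): every op whose interval crosses 8..9
e1 [1,2]: before
e2 [3,5]: before
e3 [4,6]: before
e4 [7,10]: concurrent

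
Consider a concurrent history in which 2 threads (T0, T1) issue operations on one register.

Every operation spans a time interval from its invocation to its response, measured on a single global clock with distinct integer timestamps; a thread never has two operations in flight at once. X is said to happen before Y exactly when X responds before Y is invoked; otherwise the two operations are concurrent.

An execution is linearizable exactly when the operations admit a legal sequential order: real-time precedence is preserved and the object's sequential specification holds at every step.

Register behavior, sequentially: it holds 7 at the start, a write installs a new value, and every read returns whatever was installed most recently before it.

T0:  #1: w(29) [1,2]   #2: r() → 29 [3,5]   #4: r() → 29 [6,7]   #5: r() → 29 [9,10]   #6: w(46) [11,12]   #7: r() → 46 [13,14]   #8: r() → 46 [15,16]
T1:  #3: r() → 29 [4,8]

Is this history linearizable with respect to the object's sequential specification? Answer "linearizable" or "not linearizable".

linearizable

one valid linearization: #1, #2, #3, #4, #5, #6, #7, #8
after step 1 (#1 w(29)): value 29
after step 2 (#2 r() → 29): value 29
after step 3 (#3 r() → 29): value 29
after step 4 (#4 r() → 29): value 29
after step 5 (#5 r() → 29): value 29
after step 6 (#6 w(46)): value 46
after step 7 (#7 r() → 46): value 46
after step 8 (#8 r() → 46): value 46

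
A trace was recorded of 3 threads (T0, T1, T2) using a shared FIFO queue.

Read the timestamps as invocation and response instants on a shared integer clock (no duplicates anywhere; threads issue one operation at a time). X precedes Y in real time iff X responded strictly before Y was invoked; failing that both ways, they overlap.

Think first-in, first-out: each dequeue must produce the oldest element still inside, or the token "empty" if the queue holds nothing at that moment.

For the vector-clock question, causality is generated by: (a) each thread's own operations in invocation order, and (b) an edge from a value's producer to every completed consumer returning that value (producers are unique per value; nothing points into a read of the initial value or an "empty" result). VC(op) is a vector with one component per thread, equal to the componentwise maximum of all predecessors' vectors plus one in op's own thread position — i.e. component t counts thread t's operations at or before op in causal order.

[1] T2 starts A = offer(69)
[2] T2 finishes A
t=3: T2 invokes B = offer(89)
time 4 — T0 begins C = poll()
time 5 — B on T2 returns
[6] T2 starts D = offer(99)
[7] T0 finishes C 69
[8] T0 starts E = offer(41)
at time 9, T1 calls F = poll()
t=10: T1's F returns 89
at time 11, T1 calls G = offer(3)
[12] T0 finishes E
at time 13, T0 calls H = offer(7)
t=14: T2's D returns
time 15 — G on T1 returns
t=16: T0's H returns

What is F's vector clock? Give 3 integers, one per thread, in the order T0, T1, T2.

VC(A, invoked at 1): no causal predecessors; +1 on T2 → (0, 0, 1)
invoked at 3, B merges VC(A)=(0, 0, 1) and bumps T2's slot → (0, 0, 2)
invoked at 4, C merges VC(A)=(0, 0, 1) and bumps T0's slot → (1, 0, 1)
invoked at 6, D merges VC(B)=(0, 0, 2) and bumps T2's slot → (0, 0, 3)
invoked at 9, F merges VC(B)=(0, 0, 2) and bumps T1's slot → (0, 1, 2)
invoked at 8, E merges VC(C)=(1, 0, 1) and bumps T0's slot → (2, 0, 1)
invoked at 11, G merges VC(F)=(0, 1, 2) and bumps T1's slot → (0, 2, 2)
invoked at 13, H merges VC(E)=(2, 0, 1) and bumps T0's slot → (3, 0, 1)
target: VC(F) = (0, 1, 2)

(0, 1, 2)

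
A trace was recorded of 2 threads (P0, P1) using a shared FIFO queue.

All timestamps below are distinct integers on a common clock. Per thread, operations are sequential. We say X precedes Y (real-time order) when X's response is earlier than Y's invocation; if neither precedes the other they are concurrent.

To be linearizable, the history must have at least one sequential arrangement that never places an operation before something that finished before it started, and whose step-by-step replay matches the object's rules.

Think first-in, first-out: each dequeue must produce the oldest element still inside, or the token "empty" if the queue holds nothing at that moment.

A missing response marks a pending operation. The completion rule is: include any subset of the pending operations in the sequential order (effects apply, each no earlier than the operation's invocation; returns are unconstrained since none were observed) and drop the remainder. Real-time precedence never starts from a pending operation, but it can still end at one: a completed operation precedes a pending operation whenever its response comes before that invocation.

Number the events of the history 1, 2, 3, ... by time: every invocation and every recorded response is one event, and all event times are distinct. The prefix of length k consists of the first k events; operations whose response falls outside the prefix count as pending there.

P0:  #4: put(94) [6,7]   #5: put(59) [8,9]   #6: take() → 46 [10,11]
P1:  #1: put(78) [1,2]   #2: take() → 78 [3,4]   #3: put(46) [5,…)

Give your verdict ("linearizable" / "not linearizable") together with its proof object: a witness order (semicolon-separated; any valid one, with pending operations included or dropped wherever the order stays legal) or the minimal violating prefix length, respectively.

linearizable — witness: #1; #2; #3; #4; #5; #6

step 1: #1 put(78) — queue <78>
step 2: #2 take() → 78 — queue <>
step 3: #3 put(46) (pending, included) — queue <46>
step 4: #4 put(94) — queue <46,94>
step 5: #5 put(59) — queue <46,94,59>
step 6: #6 take() → 46 — queue <94,59>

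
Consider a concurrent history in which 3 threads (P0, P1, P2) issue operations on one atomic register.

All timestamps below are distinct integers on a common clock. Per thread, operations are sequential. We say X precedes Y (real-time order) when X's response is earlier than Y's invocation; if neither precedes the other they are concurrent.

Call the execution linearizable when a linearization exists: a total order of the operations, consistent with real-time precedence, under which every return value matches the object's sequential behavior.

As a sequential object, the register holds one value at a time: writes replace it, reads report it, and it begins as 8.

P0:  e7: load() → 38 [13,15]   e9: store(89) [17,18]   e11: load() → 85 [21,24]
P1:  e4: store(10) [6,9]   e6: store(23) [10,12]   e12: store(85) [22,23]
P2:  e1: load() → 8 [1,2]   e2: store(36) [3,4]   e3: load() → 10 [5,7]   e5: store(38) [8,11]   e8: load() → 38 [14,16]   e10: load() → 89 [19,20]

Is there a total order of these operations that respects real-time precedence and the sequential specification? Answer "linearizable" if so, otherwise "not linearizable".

linearizable

witness order: e1, e2, e4, e3, e6, e5, e7, e8, e9, e10, e12, e11
after step 1 (e1 load() → 8): value 8
after step 2 (e2 store(36)): value 36
after step 3 (e4 store(10)): value 10
after step 4 (e3 load() → 10): value 10
after step 5 (e6 store(23)): value 23
after step 6 (e5 store(38)): value 38
after step 7 (e7 load() → 38): value 38
after step 8 (e8 load() → 38): value 38
after step 9 (e9 store(89)): value 89
after step 10 (e10 load() → 89): value 89
after step 11 (e12 store(85)): value 85
after step 12 (e11 load() → 85): value 85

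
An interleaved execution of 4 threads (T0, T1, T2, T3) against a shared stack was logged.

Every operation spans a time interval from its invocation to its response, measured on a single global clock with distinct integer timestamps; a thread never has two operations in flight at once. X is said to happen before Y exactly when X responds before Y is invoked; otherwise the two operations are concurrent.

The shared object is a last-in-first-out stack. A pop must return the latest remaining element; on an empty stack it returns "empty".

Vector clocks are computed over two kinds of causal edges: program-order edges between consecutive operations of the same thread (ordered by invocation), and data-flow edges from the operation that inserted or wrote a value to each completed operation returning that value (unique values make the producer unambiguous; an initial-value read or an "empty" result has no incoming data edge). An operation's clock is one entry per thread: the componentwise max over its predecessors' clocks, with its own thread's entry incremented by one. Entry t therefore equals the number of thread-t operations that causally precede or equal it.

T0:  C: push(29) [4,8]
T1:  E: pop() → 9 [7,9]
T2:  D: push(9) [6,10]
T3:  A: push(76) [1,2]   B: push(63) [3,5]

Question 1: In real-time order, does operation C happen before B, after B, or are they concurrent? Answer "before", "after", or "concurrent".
Answer: concurrent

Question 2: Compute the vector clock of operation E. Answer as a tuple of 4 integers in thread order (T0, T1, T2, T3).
Answer: (0, 1, 1, 0)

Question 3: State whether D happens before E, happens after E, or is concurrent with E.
Answer: concurrent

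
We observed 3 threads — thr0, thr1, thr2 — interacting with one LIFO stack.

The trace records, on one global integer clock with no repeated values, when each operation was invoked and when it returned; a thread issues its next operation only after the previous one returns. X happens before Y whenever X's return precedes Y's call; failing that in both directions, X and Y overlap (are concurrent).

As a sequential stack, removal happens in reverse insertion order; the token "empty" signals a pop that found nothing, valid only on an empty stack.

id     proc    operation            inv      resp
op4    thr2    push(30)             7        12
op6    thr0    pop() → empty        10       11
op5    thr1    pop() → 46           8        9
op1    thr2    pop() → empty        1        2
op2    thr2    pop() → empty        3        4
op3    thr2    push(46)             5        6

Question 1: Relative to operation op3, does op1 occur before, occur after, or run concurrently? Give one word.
Answer: before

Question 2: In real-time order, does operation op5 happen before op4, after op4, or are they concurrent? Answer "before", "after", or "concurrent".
Answer: concurrent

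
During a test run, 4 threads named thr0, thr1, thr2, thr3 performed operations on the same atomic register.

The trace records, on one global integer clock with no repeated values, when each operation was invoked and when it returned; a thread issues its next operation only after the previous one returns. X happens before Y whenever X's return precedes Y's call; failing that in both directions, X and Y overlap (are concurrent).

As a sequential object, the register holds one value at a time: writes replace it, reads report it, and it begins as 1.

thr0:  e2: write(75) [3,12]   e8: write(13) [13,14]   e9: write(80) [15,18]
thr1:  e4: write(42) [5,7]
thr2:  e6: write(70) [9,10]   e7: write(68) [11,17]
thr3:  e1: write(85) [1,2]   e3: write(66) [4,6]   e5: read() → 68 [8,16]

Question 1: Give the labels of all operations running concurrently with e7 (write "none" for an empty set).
Answer: e2, e5, e8, e9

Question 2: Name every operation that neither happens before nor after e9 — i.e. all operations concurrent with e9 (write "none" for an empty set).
Answer: e5, e7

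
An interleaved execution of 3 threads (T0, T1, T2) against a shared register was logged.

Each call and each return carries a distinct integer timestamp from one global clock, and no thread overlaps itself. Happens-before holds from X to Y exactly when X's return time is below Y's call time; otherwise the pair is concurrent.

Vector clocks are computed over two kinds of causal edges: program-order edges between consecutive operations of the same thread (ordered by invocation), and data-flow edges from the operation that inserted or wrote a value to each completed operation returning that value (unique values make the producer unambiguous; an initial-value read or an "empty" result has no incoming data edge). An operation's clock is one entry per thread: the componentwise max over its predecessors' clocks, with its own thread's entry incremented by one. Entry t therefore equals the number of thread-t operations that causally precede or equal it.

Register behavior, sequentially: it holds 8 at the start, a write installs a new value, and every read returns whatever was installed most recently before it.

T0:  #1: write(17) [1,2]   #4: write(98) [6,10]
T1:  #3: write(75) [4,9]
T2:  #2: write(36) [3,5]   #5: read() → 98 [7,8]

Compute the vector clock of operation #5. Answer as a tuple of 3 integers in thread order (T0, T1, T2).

(2, 0, 2)

invoked at 3, #2 has no predecessors; its own T2 bump gives (0, 0, 1)
invoked at 4, #3 has no predecessors; its own T1 bump gives (0, 1, 0)
invoked at 1, #1 has no predecessors; its own T0 bump gives (1, 0, 0)
merge at #4 (invoked 6): VC(#1)=(1, 0, 0), own-thread bump on T0 → (2, 0, 0)
merge at #5 (invoked 7): VC(#2)=(0, 0, 1), VC(#4)=(2, 0, 0), own-thread bump on T2 → (2, 0, 2)
target: VC(#5) = (2, 0, 2)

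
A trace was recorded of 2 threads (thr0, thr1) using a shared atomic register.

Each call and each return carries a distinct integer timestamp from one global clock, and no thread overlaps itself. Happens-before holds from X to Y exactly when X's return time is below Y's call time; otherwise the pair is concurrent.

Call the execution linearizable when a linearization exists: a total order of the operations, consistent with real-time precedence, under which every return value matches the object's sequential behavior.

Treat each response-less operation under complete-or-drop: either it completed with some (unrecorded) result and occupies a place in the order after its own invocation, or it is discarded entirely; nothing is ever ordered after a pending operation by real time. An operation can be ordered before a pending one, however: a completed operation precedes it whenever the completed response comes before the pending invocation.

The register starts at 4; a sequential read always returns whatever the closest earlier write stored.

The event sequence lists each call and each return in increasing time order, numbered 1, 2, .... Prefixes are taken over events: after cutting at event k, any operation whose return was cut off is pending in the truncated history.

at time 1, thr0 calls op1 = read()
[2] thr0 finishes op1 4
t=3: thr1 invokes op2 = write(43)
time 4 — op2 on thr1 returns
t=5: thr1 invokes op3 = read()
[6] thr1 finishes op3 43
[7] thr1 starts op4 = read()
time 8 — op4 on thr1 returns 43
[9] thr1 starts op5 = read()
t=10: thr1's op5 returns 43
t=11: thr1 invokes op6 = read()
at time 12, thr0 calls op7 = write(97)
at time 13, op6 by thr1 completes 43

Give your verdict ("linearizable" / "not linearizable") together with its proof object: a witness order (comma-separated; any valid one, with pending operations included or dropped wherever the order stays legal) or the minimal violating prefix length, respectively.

linearizable — witness: op1, op2, op3, op4, op5, op6

step 1: op1 read() → 4 — value 4
step 2: op2 write(43) — value 43
step 3: op3 read() → 43 — value 43
step 4: op4 read() → 43 — value 43
step 5: op5 read() → 43 — value 43
step 6: op6 read() → 43 — value 43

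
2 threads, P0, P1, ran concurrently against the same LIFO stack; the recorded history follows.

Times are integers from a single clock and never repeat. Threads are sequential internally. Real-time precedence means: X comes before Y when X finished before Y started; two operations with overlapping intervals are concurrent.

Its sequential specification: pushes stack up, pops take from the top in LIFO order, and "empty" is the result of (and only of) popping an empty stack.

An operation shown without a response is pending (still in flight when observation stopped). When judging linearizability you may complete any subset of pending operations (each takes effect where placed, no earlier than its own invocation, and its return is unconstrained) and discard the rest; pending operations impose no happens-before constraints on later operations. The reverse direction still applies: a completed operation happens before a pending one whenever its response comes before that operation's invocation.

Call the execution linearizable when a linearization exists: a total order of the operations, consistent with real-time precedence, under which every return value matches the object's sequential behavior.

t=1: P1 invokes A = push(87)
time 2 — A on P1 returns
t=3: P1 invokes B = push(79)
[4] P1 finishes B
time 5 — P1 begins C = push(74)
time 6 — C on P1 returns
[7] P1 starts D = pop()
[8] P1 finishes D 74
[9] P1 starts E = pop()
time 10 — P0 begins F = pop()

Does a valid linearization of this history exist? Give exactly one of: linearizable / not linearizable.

linearizable

a witness: A, B, C, D
step 1: A push(87) — stack <87>
step 2: B push(79) — stack <87,79>
step 3: C push(74) — stack <87,79,74>
step 4: D pop() → 74 — stack <87,79>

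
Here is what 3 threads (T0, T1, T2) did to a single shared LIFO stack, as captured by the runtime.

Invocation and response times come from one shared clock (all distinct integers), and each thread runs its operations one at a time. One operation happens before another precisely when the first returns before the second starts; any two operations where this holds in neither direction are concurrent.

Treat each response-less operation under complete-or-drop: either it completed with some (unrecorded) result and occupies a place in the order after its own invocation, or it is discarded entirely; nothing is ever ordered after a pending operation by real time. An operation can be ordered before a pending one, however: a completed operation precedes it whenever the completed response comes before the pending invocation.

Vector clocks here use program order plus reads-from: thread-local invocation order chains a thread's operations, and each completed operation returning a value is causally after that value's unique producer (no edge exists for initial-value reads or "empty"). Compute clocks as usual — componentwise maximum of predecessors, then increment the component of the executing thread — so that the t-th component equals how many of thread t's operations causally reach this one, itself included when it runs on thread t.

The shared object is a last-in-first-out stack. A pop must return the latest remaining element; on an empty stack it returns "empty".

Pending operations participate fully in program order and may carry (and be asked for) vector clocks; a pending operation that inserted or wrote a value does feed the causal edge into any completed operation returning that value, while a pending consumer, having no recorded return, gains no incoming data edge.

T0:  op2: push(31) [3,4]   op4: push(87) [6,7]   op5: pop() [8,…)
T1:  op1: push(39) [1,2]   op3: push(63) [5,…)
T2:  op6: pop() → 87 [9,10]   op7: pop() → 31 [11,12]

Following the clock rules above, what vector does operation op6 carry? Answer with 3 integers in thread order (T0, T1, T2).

VC(op1, invoked at 1): no causal predecessors; +1 on T1 → (0, 1, 0)
VC(op2, invoked at 3): no causal predecessors; +1 on T0 → (1, 0, 0)
op3, invoked 5, takes VC(op1)=(0, 1, 0) under max, adds 1 for T1 → (0, 2, 0)
op4, invoked 6, takes VC(op2)=(1, 0, 0) under max, adds 1 for T0 → (2, 0, 0)
op6, invoked 9, takes VC(op4)=(2, 0, 0) under max, adds 1 for T2 → (2, 0, 1)
op5, invoked 8, takes VC(op4)=(2, 0, 0) under max, adds 1 for T0 → (3, 0, 0)
op7, invoked 11, takes VC(op2)=(1, 0, 0), VC(op6)=(2, 0, 1) under max, adds 1 for T2 → (2, 0, 2)
target: VC(op6) = (2, 0, 1)

(2, 0, 1)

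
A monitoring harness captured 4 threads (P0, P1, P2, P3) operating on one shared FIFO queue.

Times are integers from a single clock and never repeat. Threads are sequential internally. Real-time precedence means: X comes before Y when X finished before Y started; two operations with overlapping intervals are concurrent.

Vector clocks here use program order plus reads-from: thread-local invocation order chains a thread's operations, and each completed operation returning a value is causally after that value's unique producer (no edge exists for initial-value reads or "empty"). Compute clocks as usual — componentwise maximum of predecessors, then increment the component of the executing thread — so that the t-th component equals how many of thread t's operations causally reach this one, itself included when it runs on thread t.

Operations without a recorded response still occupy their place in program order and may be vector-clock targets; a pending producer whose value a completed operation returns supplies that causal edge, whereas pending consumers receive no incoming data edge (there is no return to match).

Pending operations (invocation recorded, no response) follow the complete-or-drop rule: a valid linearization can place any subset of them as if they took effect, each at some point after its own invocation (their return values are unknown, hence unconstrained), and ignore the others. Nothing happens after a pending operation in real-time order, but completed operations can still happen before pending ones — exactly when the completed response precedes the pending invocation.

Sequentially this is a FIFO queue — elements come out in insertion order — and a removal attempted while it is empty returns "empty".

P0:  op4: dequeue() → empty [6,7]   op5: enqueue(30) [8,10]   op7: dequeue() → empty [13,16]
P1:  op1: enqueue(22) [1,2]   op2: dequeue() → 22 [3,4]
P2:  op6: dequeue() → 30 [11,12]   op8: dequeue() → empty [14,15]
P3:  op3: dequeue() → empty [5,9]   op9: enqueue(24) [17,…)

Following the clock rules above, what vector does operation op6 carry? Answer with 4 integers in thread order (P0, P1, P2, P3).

no predecessors for op3 (invoked 5): P3 increments from zero → (0, 0, 0, 1)
no predecessors for op1 (invoked 1): P1 increments from zero → (0, 1, 0, 0)
no predecessors for op4 (invoked 6): P0 increments from zero → (1, 0, 0, 0)
merge at op9 (invoked 17): VC(op3)=(0, 0, 0, 1), own-thread bump on P3 → (0, 0, 0, 2)
merge at op2 (invoked 3): VC(op1)=(0, 1, 0, 0), own-thread bump on P1 → (0, 2, 0, 0)
merge at op5 (invoked 8): VC(op4)=(1, 0, 0, 0), own-thread bump on P0 → (2, 0, 0, 0)
merge at op6 (invoked 11): VC(op5)=(2, 0, 0, 0), own-thread bump on P2 → (2, 0, 1, 0)
merge at op7 (invoked 13): VC(op5)=(2, 0, 0, 0), own-thread bump on P0 → (3, 0, 0, 0)
merge at op8 (invoked 14): VC(op6)=(2, 0, 1, 0), own-thread bump on P2 → (2, 0, 2, 0)
target: VC(op6) = (2, 0, 1, 0)

(2, 0, 1, 0)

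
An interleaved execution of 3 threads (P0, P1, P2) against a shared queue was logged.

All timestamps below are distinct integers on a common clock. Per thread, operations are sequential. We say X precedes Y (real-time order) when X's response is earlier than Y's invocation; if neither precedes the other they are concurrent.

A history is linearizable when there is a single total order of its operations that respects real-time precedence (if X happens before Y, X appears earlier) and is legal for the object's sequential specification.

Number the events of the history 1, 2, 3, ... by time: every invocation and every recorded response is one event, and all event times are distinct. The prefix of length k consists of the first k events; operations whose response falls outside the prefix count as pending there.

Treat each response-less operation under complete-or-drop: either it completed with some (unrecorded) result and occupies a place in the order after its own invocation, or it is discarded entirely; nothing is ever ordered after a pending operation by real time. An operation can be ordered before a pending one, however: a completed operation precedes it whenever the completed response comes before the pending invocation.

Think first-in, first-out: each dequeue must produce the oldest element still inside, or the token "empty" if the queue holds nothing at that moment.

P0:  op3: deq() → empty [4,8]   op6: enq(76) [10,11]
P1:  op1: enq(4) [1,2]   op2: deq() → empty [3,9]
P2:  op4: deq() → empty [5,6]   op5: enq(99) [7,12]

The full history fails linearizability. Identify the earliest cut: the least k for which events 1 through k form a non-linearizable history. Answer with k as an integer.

a valid linearization of events 1..8 exists, for instance op1, op2, op3, op4:
step 1: op1 enq(4) — queue <4>
step 2: op2 deq() (pending, included) — queue <>
step 3: op3 deq() → empty — queue <>
step 4: op4 deq() → empty — queue <>
include event 9 — op2 responding at 9 — and every candidate order breaks
no completion choice of the 1 pending operation (op5) rescues it — every subset was tried
for example op1, op2, op3, op4 (pending dropped) fails at step 2: op2 deq() → empty is not legal there
for example op1, op2, op4, op3 (pending dropped) fails at step 2: op2 deq() → empty is not legal there

9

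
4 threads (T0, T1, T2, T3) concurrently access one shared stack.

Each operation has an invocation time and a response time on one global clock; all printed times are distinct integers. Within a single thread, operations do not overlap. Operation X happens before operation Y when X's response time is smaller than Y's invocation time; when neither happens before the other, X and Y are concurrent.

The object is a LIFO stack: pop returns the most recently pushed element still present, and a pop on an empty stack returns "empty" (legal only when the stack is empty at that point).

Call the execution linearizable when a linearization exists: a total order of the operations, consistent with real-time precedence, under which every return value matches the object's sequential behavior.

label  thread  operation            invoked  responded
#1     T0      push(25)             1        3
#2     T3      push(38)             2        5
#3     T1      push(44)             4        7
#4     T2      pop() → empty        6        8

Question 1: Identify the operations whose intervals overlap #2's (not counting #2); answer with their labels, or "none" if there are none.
Answer: #1, #3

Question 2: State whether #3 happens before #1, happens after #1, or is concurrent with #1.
Answer: after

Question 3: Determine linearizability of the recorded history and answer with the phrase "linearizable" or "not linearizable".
already the first 8 events (up to #4's response at time 8) admit no linearization; the first 7 still do
5 orders of the 4 completed stack ops respect real time; none is legal
one such order, #1, #2, #3, #4, breaks at step 4 where #4 pop() → empty is illegal
one such order, #1, #2, #4, #3, breaks at step 3 where #4 pop() → empty is illegal

not linearizable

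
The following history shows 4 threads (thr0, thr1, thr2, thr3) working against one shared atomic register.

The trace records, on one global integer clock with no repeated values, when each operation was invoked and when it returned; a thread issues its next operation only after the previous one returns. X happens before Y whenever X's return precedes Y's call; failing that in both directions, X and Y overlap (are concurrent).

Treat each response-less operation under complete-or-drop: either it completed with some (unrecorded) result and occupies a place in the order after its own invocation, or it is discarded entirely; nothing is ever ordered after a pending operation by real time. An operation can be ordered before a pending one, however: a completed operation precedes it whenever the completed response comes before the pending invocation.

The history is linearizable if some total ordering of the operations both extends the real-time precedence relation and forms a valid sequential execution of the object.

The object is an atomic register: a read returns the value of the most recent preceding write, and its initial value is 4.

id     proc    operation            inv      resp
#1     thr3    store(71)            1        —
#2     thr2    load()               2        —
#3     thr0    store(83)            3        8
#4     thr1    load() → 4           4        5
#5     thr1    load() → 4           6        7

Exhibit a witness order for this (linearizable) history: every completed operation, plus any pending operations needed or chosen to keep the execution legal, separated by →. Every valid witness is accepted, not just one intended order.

#2 → #4 → #5 → #1 → #3

step 1: #2 load() (pending, included) — value 4
step 2: #4 load() → 4 — value 4
step 3: #5 load() → 4 — value 4
step 4: #1 store(71) (pending, included) — value 71
step 5: #3 store(83) — value 83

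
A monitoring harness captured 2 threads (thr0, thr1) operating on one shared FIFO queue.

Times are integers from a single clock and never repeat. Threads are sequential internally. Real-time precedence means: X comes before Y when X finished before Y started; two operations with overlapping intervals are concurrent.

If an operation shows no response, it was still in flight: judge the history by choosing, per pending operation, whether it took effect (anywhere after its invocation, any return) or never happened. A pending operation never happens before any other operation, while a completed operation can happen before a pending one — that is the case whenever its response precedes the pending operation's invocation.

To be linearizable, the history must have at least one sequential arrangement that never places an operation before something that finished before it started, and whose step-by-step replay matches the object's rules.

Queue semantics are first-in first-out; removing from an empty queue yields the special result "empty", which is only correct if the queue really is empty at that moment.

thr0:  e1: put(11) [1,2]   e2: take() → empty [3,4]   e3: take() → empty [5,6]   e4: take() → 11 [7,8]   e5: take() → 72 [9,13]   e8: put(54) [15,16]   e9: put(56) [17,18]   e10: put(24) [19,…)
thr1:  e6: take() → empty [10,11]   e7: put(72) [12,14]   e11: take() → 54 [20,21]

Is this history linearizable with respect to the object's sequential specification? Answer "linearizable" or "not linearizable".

the violation lands at event 4, e2's response at time 4: events 1..3 linearize, events 1..4 do not
the completed operations (2 total) allow one real-time order; the FIFO queue replay rejects it
take e1, e2: step 2 already fails, because e2 take() → empty cannot occur there

not linearizable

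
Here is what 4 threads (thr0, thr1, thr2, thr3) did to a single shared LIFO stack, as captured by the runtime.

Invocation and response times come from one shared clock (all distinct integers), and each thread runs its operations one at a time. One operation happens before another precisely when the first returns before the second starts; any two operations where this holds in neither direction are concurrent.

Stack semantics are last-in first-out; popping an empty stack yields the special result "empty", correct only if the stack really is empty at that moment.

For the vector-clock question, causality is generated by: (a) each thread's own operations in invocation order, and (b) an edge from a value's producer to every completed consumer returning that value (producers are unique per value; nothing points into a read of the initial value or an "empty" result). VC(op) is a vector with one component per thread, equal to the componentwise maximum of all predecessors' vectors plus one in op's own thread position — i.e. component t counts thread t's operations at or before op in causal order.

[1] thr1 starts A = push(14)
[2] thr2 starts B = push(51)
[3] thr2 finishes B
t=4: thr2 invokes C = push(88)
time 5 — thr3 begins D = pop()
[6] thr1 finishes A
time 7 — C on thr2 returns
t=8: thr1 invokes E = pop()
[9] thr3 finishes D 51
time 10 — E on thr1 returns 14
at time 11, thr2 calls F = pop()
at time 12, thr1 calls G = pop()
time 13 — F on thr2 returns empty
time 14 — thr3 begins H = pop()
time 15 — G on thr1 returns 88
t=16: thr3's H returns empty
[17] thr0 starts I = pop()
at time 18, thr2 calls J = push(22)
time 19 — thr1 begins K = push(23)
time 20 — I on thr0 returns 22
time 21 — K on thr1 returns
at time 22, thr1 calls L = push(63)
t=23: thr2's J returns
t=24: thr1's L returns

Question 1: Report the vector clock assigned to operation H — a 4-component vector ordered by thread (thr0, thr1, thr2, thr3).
Answer: (0, 0, 1, 2)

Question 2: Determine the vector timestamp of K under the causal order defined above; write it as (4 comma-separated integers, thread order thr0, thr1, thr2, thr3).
Answer: (0, 4, 2, 0)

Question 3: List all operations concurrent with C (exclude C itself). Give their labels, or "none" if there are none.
Answer: A, D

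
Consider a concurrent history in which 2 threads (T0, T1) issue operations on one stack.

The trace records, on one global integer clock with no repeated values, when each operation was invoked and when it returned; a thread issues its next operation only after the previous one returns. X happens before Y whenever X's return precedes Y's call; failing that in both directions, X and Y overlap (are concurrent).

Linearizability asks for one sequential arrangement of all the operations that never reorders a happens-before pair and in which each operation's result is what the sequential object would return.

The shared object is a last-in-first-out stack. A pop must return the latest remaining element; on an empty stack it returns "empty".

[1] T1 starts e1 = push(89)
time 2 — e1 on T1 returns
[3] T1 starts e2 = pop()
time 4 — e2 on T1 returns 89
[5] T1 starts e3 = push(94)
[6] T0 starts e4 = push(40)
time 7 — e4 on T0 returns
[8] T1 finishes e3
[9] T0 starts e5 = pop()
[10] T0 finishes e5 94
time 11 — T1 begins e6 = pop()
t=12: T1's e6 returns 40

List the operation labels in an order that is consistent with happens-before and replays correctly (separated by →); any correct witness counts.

after step 1 (e1 push(89)): stack <89>
after step 2 (e2 pop() → 89): stack <>
after step 3 (e4 push(40)): stack <40>
after step 4 (e3 push(94)): stack <40,94>
after step 5 (e5 pop() → 94): stack <40>
after step 6 (e6 pop() → 40): stack <>

e1 → e2 → e4 → e3 → e5 → e6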